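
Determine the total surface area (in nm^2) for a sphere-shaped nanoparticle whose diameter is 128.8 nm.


Radius r = 128.8/2 = 64.4 nm
Surface area SA = 4 * pi * r^2
SA = 4 * pi * (64.4)^2
SA = 52117.26 nm^2

52117.26


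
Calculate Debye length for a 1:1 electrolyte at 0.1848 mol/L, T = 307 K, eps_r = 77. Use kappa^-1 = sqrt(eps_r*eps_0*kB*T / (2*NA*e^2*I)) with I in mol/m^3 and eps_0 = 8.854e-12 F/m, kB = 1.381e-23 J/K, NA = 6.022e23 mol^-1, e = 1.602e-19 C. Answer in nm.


Ionic strength I = 0.1848 * 1^2 * 1000 = 184.8 mol/m^3
kappa^-1 = sqrt(77 * 8.854e-12 * 1.381e-23 * 307 / (2 * 6.022e23 * (1.602e-19)^2 * 184.8))
kappa^-1 = 0.711 nm

0.711


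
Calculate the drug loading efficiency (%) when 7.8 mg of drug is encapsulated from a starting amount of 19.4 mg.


Drug loading efficiency = (drug loaded / drug initial) * 100
DLE = 7.8 / 19.4 * 100
DLE = 0.4021 * 100
DLE = 40.21%

40.21


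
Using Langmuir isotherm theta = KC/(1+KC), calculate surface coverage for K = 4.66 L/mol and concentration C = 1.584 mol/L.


Langmuir isotherm: theta = K*C / (1 + K*C)
K*C = 4.66 * 1.584 = 7.38144
theta = 7.38144 / (1 + 7.38144) = 7.38144 / 8.38144
theta = 0.8807

0.8807


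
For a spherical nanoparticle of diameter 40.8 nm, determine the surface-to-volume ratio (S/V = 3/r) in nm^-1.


Radius r = 40.8/2 = 20.4 nm
S/V = 3 / r = 3 / 20.4
S/V = 0.1471 nm^-1

0.1471


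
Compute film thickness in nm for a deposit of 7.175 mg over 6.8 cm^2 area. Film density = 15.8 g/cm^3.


Convert: m = 7.175 mg = 7.1750e-06 kg, A = 6.8 cm^2 = 6.8000e-04 m^2, rho = 15.8 g/cm^3 = 15800 kg/m^3
t = m / (A * rho)
t = 7.1750e-06 / (6.8000e-04 * 15800)
t = 6.6781e-07 m = 667.8 nm

667.8


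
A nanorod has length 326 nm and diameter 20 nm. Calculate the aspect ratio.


Aspect ratio AR = length / diameter
AR = 326 / 20
AR = 16.3

16.3


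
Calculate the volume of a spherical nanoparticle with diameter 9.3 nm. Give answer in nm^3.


Radius r = 9.3/2 = 4.65 nm
Volume V = (4/3) * pi * r^3
V = (4/3) * pi * (4.65)^3
V = 421.16 nm^3

421.16


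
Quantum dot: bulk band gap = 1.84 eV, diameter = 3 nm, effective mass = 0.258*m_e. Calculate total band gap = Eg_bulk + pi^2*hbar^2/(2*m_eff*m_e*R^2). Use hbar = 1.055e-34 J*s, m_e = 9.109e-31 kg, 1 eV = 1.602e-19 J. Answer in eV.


Radius R = 3/2 nm = 1.5e-09 m
Confinement energy dE = pi^2 * hbar^2 / (2 * m_eff * m_e * R^2)
dE = pi^2 * (1.055e-34)^2 / (2 * 0.258 * 9.109e-31 * (1.5e-09)^2) J, divided by 1.602e-19 J/eV
dE = 0.6484 eV
Total band gap = E_g(bulk) + dE = 1.84 + 0.6484 = 2.4884 eV

2.4884


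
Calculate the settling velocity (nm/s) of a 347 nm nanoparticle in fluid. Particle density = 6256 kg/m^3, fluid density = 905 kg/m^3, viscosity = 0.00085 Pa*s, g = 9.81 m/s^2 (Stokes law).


Radius R = 347/2 nm = 1.735e-07 m
Density difference = 6256 - 905 = 5351 kg/m^3
v = 2 * R^2 * (rho_p - rho_f) * g / (9 * eta)
v = 2 * (1.735e-07)^2 * 5351 * 9.81 / (9 * 0.00085)
v = 4.13115e-07 m/s = 413.1155 nm/s

413.1155


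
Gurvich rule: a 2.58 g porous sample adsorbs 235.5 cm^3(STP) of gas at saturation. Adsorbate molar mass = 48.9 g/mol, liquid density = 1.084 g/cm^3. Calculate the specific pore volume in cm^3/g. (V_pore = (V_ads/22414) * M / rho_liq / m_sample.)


Moles adsorbed n = V_ads / 22414 = 235.5 / 22414 = 1.050683e-02 mol
Liquid volume V_liq = n * M / rho_liq = 1.050683e-02 * 48.9 / 1.084 = 0.47397 cm^3
Specific pore volume V_pore = V_liq / m_sample = 0.47397 / 2.58
V_pore = 0.1837 cm^3/g

0.1837


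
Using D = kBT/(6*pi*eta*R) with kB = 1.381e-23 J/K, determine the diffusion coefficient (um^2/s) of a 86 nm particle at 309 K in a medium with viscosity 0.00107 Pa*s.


Radius R = 86/2 = 43 nm = 4.3e-08 m
D = kB*T / (6*pi*eta*R)
D = 1.381e-23 * 309 / (6 * pi * 0.00107 * 4.3e-08)
D = 4.92038e-12 m^2/s = 4.92 um^2/s

4.92


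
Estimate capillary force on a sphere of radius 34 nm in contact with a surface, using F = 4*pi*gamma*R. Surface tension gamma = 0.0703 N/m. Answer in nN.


Convert radius: R = 34 nm = 3.4e-08 m
F = 4 * pi * gamma * R
F = 4 * pi * 0.0703 * 3.4e-08
F = 3.00361e-08 N = 30.0361 nN

30.0361


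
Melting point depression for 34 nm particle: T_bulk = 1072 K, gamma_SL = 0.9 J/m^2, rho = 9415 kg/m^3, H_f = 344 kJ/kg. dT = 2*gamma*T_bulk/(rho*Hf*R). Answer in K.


Radius R = 34/2 = 17 nm = 1.7e-08 m
Convert H_f = 344 kJ/kg = 344000 J/kg
dT = 2 * gamma_SL * T_bulk / (rho * H_f * R)
dT = 2 * 0.9 * 1072 / (9415 * 344000 * 1.7e-08)
dT = 35.0 K

35.0


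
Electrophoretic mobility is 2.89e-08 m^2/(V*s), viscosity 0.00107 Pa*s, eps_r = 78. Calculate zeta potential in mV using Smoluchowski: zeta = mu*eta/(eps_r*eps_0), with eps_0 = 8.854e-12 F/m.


Smoluchowski equation: zeta = mu * eta / (eps_r * eps_0)
zeta = 2.89e-08 * 0.00107 / (78 * 8.854e-12)
zeta = 0.044776 V = 44.78 mV

44.78


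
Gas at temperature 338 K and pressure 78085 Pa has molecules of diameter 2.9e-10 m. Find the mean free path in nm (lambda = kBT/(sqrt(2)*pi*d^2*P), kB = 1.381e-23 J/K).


Mean free path: lambda = kB*T / (sqrt(2) * pi * d^2 * P)
lambda = 1.381e-23 * 338 / (sqrt(2) * pi * (2.9e-10)^2 * 78085)
lambda = 1.59986e-07 m
lambda = 159.99 nm

159.99


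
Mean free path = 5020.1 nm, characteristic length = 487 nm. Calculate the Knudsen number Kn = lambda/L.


Knudsen number Kn = lambda / L
Kn = 5020.1 / 487
Kn = 10.3082

10.3082


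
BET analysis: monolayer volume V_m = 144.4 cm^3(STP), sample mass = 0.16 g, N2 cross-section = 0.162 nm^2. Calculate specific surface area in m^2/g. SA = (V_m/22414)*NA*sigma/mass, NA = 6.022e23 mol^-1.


Number of moles in monolayer = V_m / 22414 = 144.4 / 22414 = 0.0064424
Number of molecules = moles * NA = 0.0064424 * 6.022e23
SA = molecules * sigma / mass
SA = (144.4 / 22414) * 6.022e23 * 0.162e-18 / 0.16
SA = 3928.1 m^2/g

3928.1


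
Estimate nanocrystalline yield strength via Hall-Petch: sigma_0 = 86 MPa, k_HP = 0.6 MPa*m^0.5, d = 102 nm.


d = 102 nm = 1.02e-07 m
sqrt(d) = 0.0003193744
Hall-Petch contribution = k / sqrt(d) = 0.6 / 0.0003193744 = 1878.7 MPa
sigma = sigma_0 + k/sqrt(d) = 86 + 1878.7 = 1964.7 MPa

1964.7


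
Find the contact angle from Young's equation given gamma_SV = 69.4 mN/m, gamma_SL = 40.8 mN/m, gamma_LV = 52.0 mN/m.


cos(theta) = (gamma_SV - gamma_SL) / gamma_LV
cos(theta) = (69.4 - 40.8) / 52.0
cos(theta) = 0.55
theta = arccos(0.55) = 56.63 degrees

56.63


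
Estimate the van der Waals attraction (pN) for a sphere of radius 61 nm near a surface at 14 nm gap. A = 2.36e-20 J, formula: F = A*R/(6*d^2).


Convert to SI: R = 61 nm = 6.1e-08 m, d = 14 nm = 1.4e-08 m
F = A * R / (6 * d^2)
F = 2.36e-20 * 6.1e-08 / (6 * (1.4e-08)^2)
F = 1.22415e-12 N = 1.224 pN

1.224


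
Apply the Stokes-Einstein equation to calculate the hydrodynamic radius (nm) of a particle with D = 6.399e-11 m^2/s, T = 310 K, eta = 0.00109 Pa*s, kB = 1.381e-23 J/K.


Stokes-Einstein: R = kB*T / (6*pi*eta*D)
R = 1.381e-23 * 310 / (6 * pi * 0.00109 * 6.399e-11)
R = 3.25623e-09 m = 3.26 nm

3.26


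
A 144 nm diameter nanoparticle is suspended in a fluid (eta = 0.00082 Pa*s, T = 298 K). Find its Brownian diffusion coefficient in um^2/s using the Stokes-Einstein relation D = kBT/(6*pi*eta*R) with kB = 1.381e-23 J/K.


Radius R = 144/2 = 72 nm = 7.2e-08 m
D = kB*T / (6*pi*eta*R)
D = 1.381e-23 * 298 / (6 * pi * 0.00082 * 7.2e-08)
D = 3.69796e-12 m^2/s = 3.698 um^2/s

3.698


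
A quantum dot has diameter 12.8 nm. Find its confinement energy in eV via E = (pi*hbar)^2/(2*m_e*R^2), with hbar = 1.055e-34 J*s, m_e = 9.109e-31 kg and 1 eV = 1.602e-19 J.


Radius R = 12.8/2 = 6.4 nm = 6.4e-09 m
E = (pi * 1.055e-34)^2 / (2 * 9.109e-31 * (6.4e-09)^2)
E(J) = 1.47212e-21
E = E(J) / 1.602e-19 = 0.0092 eV

0.0092


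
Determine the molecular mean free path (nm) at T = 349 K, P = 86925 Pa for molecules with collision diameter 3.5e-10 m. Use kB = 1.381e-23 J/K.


Mean free path: lambda = kB*T / (sqrt(2) * pi * d^2 * P)
lambda = 1.381e-23 * 349 / (sqrt(2) * pi * (3.5e-10)^2 * 86925)
lambda = 1.01876e-07 m
lambda = 101.88 nm

101.88


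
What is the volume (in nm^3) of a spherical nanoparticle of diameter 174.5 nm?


Radius r = 174.5/2 = 87.25 nm
Volume V = (4/3) * pi * r^3
V = (4/3) * pi * (87.25)^3
V = 2782178.03 nm^3

2782178.03


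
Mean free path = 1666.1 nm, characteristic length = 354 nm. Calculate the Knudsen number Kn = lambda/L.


Knudsen number Kn = lambda / L
Kn = 1666.1 / 354
Kn = 4.7065

4.7065


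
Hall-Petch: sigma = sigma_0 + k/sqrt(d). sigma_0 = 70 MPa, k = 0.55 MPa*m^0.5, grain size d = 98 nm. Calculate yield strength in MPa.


d = 98 nm = 9.8e-08 m
sqrt(d) = 0.0003130495
Hall-Petch contribution = k / sqrt(d) = 0.55 / 0.0003130495 = 1756.9 MPa
sigma = sigma_0 + k/sqrt(d) = 70 + 1756.9 = 1826.9 MPa

1826.9


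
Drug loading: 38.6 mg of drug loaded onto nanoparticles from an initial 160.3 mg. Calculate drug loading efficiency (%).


Drug loading efficiency = (drug loaded / drug initial) * 100
DLE = 38.6 / 160.3 * 100
DLE = 0.2408 * 100
DLE = 24.08%

24.08


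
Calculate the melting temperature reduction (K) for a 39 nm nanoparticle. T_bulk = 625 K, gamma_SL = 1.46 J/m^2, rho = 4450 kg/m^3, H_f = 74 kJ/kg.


Radius R = 39/2 = 19.5 nm = 1.95e-08 m
Convert H_f = 74 kJ/kg = 74000 J/kg
dT = 2 * gamma_SL * T_bulk / (rho * H_f * R)
dT = 2 * 1.46 * 625 / (4450 * 74000 * 1.95e-08)
dT = 284.2 K

284.2


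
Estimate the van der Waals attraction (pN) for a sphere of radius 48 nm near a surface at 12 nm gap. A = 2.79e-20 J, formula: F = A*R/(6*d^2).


Convert to SI: R = 48 nm = 4.8e-08 m, d = 12 nm = 1.2e-08 m
F = A * R / (6 * d^2)
F = 2.79e-20 * 4.8e-08 / (6 * (1.2e-08)^2)
F = 1.55e-12 N = 1.55 pN

1.55


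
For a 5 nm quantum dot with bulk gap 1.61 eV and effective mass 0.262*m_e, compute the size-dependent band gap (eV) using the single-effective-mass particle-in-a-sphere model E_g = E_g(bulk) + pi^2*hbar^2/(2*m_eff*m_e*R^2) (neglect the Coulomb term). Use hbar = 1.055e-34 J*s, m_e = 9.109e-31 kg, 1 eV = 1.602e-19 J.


Radius R = 5/2 nm = 2.5e-09 m
Confinement energy dE = pi^2 * hbar^2 / (2 * m_eff * m_e * R^2)
dE = pi^2 * (1.055e-34)^2 / (2 * 0.262 * 9.109e-31 * (2.5e-09)^2) J, divided by 1.602e-19 J/eV
dE = 0.2299 eV
Total band gap = E_g(bulk) + dE = 1.61 + 0.2299 = 1.8399 eV

1.8399


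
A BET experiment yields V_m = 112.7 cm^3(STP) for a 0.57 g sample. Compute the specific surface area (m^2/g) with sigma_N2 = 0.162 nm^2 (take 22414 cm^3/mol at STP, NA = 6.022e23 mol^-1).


Number of moles in monolayer = V_m / 22414 = 112.7 / 22414 = 0.00502811
Number of molecules = moles * NA = 0.00502811 * 6.022e23
SA = molecules * sigma / mass
SA = (112.7 / 22414) * 6.022e23 * 0.162e-18 / 0.57
SA = 860.6 m^2/g

860.6


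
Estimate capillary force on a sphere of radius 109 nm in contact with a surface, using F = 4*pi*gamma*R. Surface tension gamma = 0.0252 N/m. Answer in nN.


Convert radius: R = 109 nm = 1.09e-07 m
F = 4 * pi * gamma * R
F = 4 * pi * 0.0252 * 1.09e-07
F = 3.45173e-08 N = 34.5173 nN

34.5173


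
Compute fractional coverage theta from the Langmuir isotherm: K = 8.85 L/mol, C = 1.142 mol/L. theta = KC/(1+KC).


Langmuir isotherm: theta = K*C / (1 + K*C)
K*C = 8.85 * 1.142 = 10.1067
theta = 10.1067 / (1 + 10.1067) = 10.1067 / 11.1067
theta = 0.91

0.91


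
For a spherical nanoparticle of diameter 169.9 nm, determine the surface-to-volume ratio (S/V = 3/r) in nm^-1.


Radius r = 169.9/2 = 84.95 nm
S/V = 3 / r = 3 / 84.95
S/V = 0.0353 nm^-1

0.0353


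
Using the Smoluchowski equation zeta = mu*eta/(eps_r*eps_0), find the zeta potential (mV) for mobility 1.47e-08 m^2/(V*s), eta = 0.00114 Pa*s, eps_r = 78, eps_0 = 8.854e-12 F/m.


Smoluchowski equation: zeta = mu * eta / (eps_r * eps_0)
zeta = 1.47e-08 * 0.00114 / (78 * 8.854e-12)
zeta = 0.024265 V = 24.27 mV

24.27


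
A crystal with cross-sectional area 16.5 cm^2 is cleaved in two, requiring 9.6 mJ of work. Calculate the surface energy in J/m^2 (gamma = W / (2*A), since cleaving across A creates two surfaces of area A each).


Convert: A = 16.5 cm^2 = 0.00165 m^2, W = 9.6 mJ = 0.0096 J
Cleaving exposes two faces of area A, so total new surface = 2*A and gamma = W / (2*A)
gamma = 0.0096 / (2 * 0.00165)
gamma = 2.909 J/m^2

2.909


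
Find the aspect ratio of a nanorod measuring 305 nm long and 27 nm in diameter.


Aspect ratio AR = length / diameter
AR = 305 / 27
AR = 11.3

11.3


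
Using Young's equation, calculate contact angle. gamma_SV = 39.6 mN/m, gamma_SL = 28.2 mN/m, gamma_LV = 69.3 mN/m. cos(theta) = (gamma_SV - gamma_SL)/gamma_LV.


cos(theta) = (gamma_SV - gamma_SL) / gamma_LV
cos(theta) = (39.6 - 28.2) / 69.3
cos(theta) = 0.164502
theta = arccos(0.164502) = 80.53 degrees

80.53


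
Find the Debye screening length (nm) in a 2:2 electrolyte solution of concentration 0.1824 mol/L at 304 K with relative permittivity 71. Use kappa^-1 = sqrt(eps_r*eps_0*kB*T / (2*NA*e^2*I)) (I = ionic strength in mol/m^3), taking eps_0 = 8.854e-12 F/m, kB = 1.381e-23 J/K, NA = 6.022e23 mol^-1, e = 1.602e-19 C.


Ionic strength I = 0.1824 * 2^2 * 1000 = 729.6 mol/m^3
kappa^-1 = sqrt(71 * 8.854e-12 * 1.381e-23 * 304 / (2 * 6.022e23 * (1.602e-19)^2 * 729.6))
kappa^-1 = 0.342 nm

0.342


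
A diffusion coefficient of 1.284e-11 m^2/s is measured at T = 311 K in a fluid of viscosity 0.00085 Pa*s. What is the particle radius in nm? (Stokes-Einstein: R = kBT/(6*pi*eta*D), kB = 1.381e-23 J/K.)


Stokes-Einstein: R = kB*T / (6*pi*eta*D)
R = 1.381e-23 * 311 / (6 * pi * 0.00085 * 1.284e-11)
R = 2.0877e-08 m = 20.88 nm

20.88


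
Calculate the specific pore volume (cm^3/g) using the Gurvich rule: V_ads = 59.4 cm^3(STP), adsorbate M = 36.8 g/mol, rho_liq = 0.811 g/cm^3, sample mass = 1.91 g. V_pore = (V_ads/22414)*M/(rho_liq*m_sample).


Moles adsorbed n = V_ads / 22414 = 59.4 / 22414 = 2.650129e-03 mol
Liquid volume V_liq = n * M / rho_liq = 2.650129e-03 * 36.8 / 0.811 = 0.12025 cm^3
Specific pore volume V_pore = V_liq / m_sample = 0.12025 / 1.91
V_pore = 0.063 cm^3/g

0.063


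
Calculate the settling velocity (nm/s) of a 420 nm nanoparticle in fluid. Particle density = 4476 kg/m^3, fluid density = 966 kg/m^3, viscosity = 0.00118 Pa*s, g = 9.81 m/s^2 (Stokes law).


Radius R = 420/2 nm = 2.1e-07 m
Density difference = 4476 - 966 = 3510 kg/m^3
v = 2 * R^2 * (rho_p - rho_f) * g / (9 * eta)
v = 2 * (2.1e-07)^2 * 3510 * 9.81 / (9 * 0.00118)
v = 2.8597e-07 m/s = 285.9698 nm/s

285.9698


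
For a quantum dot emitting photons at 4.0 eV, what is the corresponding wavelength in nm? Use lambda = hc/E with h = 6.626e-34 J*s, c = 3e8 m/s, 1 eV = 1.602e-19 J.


Convert energy: E = 4.0 eV = 4.0 * 1.602e-19 = 6.408e-19 J
lambda = h*c / E = 6.626e-34 * 3e8 / 6.408e-19
lambda = 3.10206e-07 m = 310.2 nm

310.2


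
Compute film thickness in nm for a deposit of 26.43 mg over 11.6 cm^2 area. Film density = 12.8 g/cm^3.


Convert: m = 26.43 mg = 2.6430e-05 kg, A = 11.6 cm^2 = 1.1600e-03 m^2, rho = 12.8 g/cm^3 = 12800 kg/m^3
t = m / (A * rho)
t = 2.6430e-05 / (1.1600e-03 * 12800)
t = 1.7800e-06 m = 1780.0 nm

1780.0


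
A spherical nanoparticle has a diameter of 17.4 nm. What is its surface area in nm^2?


Radius r = 17.4/2 = 8.7 nm
Surface area SA = 4 * pi * r^2
SA = 4 * pi * (8.7)^2
SA = 951.15 nm^2

951.15


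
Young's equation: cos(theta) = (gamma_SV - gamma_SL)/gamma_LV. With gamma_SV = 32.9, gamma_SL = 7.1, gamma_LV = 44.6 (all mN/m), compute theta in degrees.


cos(theta) = (gamma_SV - gamma_SL) / gamma_LV
cos(theta) = (32.9 - 7.1) / 44.6
cos(theta) = 0.578475
theta = arccos(0.578475) = 54.66 degrees

54.66


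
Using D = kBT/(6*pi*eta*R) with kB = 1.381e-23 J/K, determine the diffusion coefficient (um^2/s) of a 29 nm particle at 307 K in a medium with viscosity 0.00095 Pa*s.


Radius R = 29/2 = 14.5 nm = 1.45e-08 m
D = kB*T / (6*pi*eta*R)
D = 1.381e-23 * 307 / (6 * pi * 0.00095 * 1.45e-08)
D = 1.63282e-11 m^2/s = 16.328 um^2/s

16.328


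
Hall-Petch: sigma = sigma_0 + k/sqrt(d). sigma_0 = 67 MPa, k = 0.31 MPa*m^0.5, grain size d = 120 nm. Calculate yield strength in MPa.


d = 120 nm = 1.2e-07 m
sqrt(d) = 0.0003464102
Hall-Petch contribution = k / sqrt(d) = 0.31 / 0.0003464102 = 894.9 MPa
sigma = sigma_0 + k/sqrt(d) = 67 + 894.9 = 961.9 MPa

961.9


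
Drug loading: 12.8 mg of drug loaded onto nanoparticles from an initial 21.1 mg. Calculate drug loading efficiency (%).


Drug loading efficiency = (drug loaded / drug initial) * 100
DLE = 12.8 / 21.1 * 100
DLE = 0.6066 * 100
DLE = 60.66%

60.66


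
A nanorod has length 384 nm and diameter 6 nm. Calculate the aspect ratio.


Aspect ratio AR = length / diameter
AR = 384 / 6
AR = 64.0

64.0


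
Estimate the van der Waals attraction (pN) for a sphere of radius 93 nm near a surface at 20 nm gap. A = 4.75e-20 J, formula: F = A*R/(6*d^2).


Convert to SI: R = 93 nm = 9.3e-08 m, d = 20 nm = 2e-08 m
F = A * R / (6 * d^2)
F = 4.75e-20 * 9.3e-08 / (6 * (2e-08)^2)
F = 1.84062e-12 N = 1.841 pN

1.841


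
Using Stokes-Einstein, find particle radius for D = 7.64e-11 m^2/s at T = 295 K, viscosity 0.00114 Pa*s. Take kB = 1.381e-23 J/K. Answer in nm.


Stokes-Einstein: R = kB*T / (6*pi*eta*D)
R = 1.381e-23 * 295 / (6 * pi * 0.00114 * 7.64e-11)
R = 2.48151e-09 m = 2.48 nm

2.48


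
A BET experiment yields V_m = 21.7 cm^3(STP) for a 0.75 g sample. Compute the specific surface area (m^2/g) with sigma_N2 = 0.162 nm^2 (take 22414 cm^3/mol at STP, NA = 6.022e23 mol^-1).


Number of moles in monolayer = V_m / 22414 = 21.7 / 22414 = 0.00096814
Number of molecules = moles * NA = 0.00096814 * 6.022e23
SA = molecules * sigma / mass
SA = (21.7 / 22414) * 6.022e23 * 0.162e-18 / 0.75
SA = 125.9 m^2/g

125.9


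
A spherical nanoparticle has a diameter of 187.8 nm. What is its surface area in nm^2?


Radius r = 187.8/2 = 93.9 nm
Surface area SA = 4 * pi * r^2
SA = 4 * pi * (93.9)^2
SA = 110800.33 nm^2

110800.33


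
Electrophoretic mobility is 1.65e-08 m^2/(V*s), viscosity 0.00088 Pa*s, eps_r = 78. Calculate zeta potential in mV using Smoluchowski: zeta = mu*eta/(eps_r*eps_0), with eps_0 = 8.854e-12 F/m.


Smoluchowski equation: zeta = mu * eta / (eps_r * eps_0)
zeta = 1.65e-08 * 0.00088 / (78 * 8.854e-12)
zeta = 0.021025 V = 21.02 mV

21.02


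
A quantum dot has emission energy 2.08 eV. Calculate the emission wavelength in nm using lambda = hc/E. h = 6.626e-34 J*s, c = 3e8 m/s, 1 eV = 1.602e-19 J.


Convert energy: E = 2.08 eV = 2.08 * 1.602e-19 = 3.33216e-19 J
lambda = h*c / E = 6.626e-34 * 3e8 / 3.33216e-19
lambda = 5.9655e-07 m = 596.5 nm

596.5


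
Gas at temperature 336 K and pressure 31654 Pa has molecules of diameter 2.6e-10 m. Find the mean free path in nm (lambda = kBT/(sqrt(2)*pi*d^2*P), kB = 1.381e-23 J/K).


Mean free path: lambda = kB*T / (sqrt(2) * pi * d^2 * P)
lambda = 1.381e-23 * 336 / (sqrt(2) * pi * (2.6e-10)^2 * 31654)
lambda = 4.88082e-07 m
lambda = 488.08 nm

488.08


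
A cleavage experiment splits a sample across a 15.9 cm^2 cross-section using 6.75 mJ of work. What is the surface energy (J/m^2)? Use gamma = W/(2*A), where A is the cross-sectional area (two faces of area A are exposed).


Convert: A = 15.9 cm^2 = 0.00159 m^2, W = 6.75 mJ = 0.00675 J
Cleaving exposes two faces of area A, so total new surface = 2*A and gamma = W / (2*A)
gamma = 0.00675 / (2 * 0.00159)
gamma = 2.123 J/m^2

2.123


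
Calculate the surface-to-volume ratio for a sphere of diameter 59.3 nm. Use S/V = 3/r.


Radius r = 59.3/2 = 29.65 nm
S/V = 3 / r = 3 / 29.65
S/V = 0.1012 nm^-1

0.1012


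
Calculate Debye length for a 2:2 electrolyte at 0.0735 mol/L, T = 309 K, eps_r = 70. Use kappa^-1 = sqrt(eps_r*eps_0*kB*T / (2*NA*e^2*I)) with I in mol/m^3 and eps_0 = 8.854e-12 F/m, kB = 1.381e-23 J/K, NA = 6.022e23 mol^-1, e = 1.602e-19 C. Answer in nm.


Ionic strength I = 0.0735 * 2^2 * 1000 = 294 mol/m^3
kappa^-1 = sqrt(70 * 8.854e-12 * 1.381e-23 * 309 / (2 * 6.022e23 * (1.602e-19)^2 * 294))
kappa^-1 = 0.539 nm

0.539


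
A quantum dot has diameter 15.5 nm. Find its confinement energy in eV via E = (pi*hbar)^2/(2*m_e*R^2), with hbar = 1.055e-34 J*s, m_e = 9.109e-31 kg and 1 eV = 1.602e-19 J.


Radius R = 15.5/2 = 7.75 nm = 7.75e-09 m
E = (pi * 1.055e-34)^2 / (2 * 9.109e-31 * (7.75e-09)^2)
E(J) = 1.00392e-21
E = E(J) / 1.602e-19 = 0.0063 eV

0.0063


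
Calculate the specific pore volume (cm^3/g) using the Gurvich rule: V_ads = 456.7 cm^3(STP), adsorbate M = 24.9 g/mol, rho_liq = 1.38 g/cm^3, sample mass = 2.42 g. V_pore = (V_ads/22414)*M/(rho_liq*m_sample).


Moles adsorbed n = V_ads / 22414 = 456.7 / 22414 = 2.037566e-02 mol
Liquid volume V_liq = n * M / rho_liq = 2.037566e-02 * 24.9 / 1.38 = 0.36765 cm^3
Specific pore volume V_pore = V_liq / m_sample = 0.36765 / 2.42
V_pore = 0.1519 cm^3/g

0.1519


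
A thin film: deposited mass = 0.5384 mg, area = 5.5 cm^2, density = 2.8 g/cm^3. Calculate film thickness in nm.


Convert: m = 0.5384 mg = 5.3840e-07 kg, A = 5.5 cm^2 = 5.5000e-04 m^2, rho = 2.8 g/cm^3 = 2800 kg/m^3
t = m / (A * rho)
t = 5.3840e-07 / (5.5000e-04 * 2800)
t = 3.4961e-07 m = 349.6 nm

349.6


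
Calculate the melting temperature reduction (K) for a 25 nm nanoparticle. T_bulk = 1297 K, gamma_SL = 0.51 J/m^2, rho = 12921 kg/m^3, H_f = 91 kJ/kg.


Radius R = 25/2 = 12.5 nm = 1.25e-08 m
Convert H_f = 91 kJ/kg = 91000 J/kg
dT = 2 * gamma_SL * T_bulk / (rho * H_f * R)
dT = 2 * 0.51 * 1297 / (12921 * 91000 * 1.25e-08)
dT = 90.0 K

90.0


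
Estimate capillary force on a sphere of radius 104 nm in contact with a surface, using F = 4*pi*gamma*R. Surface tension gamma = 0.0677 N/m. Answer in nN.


Convert radius: R = 104 nm = 1.04e-07 m
F = 4 * pi * gamma * R
F = 4 * pi * 0.0677 * 1.04e-07
F = 8.84773e-08 N = 88.4773 nN

88.4773


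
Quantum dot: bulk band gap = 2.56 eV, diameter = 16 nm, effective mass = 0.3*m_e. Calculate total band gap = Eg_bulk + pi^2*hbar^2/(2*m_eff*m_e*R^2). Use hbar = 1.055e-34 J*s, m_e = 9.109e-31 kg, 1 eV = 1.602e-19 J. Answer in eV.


Radius R = 16/2 nm = 8e-09 m
Confinement energy dE = pi^2 * hbar^2 / (2 * m_eff * m_e * R^2)
dE = pi^2 * (1.055e-34)^2 / (2 * 0.3 * 9.109e-31 * (8e-09)^2) J, divided by 1.602e-19 J/eV
dE = 0.0196 eV
Total band gap = E_g(bulk) + dE = 2.56 + 0.0196 = 2.5796 eV

2.5796


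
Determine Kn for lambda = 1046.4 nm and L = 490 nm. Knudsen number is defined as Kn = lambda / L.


Knudsen number Kn = lambda / L
Kn = 1046.4 / 490
Kn = 2.1355

2.1355


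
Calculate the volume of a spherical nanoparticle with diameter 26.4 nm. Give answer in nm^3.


Radius r = 26.4/2 = 13.2 nm
Volume V = (4/3) * pi * r^3
V = (4/3) * pi * (13.2)^3
V = 9634.08 nm^3

9634.08


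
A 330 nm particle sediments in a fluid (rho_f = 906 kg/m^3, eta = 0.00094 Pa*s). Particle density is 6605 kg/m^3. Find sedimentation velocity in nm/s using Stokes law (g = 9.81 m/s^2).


Radius R = 330/2 nm = 1.65e-07 m
Density difference = 6605 - 906 = 5699 kg/m^3
v = 2 * R^2 * (rho_p - rho_f) * g / (9 * eta)
v = 2 * (1.65e-07)^2 * 5699 * 9.81 / (9 * 0.00094)
v = 3.59828e-07 m/s = 359.8282 nm/s

359.8282


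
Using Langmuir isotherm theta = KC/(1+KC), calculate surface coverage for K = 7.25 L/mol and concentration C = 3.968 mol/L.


Langmuir isotherm: theta = K*C / (1 + K*C)
K*C = 7.25 * 3.968 = 28.768
theta = 28.768 / (1 + 28.768) = 28.768 / 29.768
theta = 0.9664

0.9664


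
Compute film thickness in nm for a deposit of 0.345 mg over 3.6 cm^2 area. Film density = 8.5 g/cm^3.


Convert: m = 0.345 mg = 3.4500e-07 kg, A = 3.6 cm^2 = 3.6000e-04 m^2, rho = 8.5 g/cm^3 = 8500 kg/m^3
t = m / (A * rho)
t = 3.4500e-07 / (3.6000e-04 * 8500)
t = 1.1275e-07 m = 112.7 nm

112.7


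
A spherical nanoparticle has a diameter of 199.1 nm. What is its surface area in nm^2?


Radius r = 199.1/2 = 99.55 nm
Surface area SA = 4 * pi * r^2
SA = 4 * pi * (99.55)^2
SA = 124535.28 nm^2

124535.28


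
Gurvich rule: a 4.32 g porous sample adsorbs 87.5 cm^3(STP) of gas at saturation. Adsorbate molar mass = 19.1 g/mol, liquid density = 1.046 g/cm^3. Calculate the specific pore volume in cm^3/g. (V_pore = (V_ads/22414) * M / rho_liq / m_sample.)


Moles adsorbed n = V_ads / 22414 = 87.5 / 22414 = 3.903810e-03 mol
Liquid volume V_liq = n * M / rho_liq = 3.903810e-03 * 19.1 / 1.046 = 0.07128 cm^3
Specific pore volume V_pore = V_liq / m_sample = 0.07128 / 4.32
V_pore = 0.0165 cm^3/g

0.0165


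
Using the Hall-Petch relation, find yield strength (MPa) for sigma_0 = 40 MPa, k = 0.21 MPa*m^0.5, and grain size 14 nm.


d = 14 nm = 1.4e-08 m
sqrt(d) = 0.0001183216
Hall-Petch contribution = k / sqrt(d) = 0.21 / 0.0001183216 = 1774.8 MPa
sigma = sigma_0 + k/sqrt(d) = 40 + 1774.8 = 1814.8 MPa

1814.8


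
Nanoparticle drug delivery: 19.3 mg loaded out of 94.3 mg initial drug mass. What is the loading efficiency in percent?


Drug loading efficiency = (drug loaded / drug initial) * 100
DLE = 19.3 / 94.3 * 100
DLE = 0.2047 * 100
DLE = 20.47%

20.47


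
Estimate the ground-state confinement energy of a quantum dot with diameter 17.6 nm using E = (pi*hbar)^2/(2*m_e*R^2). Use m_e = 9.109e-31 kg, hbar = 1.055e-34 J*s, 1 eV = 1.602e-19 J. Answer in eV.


Radius R = 17.6/2 = 8.8 nm = 8.8e-09 m
E = (pi * 1.055e-34)^2 / (2 * 9.109e-31 * (8.8e-09)^2)
E(J) = 7.78643e-22
E = E(J) / 1.602e-19 = 0.0049 eV

0.0049


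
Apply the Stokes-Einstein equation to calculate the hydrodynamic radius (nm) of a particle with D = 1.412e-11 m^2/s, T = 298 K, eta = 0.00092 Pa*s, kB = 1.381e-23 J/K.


Stokes-Einstein: R = kB*T / (6*pi*eta*D)
R = 1.381e-23 * 298 / (6 * pi * 0.00092 * 1.412e-11)
R = 1.68068e-08 m = 16.81 nm

16.81


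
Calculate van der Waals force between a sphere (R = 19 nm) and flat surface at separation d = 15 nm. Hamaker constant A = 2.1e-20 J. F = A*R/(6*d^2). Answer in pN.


Convert to SI: R = 19 nm = 1.9e-08 m, d = 15 nm = 1.5e-08 m
F = A * R / (6 * d^2)
F = 2.1e-20 * 1.9e-08 / (6 * (1.5e-08)^2)
F = 2.95556e-13 N = 0.296 pN

0.296


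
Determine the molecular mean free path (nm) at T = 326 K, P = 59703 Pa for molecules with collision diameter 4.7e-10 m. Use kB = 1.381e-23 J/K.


Mean free path: lambda = kB*T / (sqrt(2) * pi * d^2 * P)
lambda = 1.381e-23 * 326 / (sqrt(2) * pi * (4.7e-10)^2 * 59703)
lambda = 7.68342e-08 m
lambda = 76.83 nm

76.83


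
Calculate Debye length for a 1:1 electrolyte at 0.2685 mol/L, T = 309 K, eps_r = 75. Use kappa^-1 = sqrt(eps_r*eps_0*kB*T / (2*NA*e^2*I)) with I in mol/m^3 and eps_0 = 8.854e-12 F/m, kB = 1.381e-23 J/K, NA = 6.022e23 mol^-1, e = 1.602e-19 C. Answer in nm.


Ionic strength I = 0.2685 * 1^2 * 1000 = 268.5 mol/m^3
kappa^-1 = sqrt(75 * 8.854e-12 * 1.381e-23 * 309 / (2 * 6.022e23 * (1.602e-19)^2 * 268.5))
kappa^-1 = 0.584 nm

0.584


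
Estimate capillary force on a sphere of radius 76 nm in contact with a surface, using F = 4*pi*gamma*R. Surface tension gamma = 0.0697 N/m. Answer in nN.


Convert radius: R = 76 nm = 7.6e-08 m
F = 4 * pi * gamma * R
F = 4 * pi * 0.0697 * 7.6e-08
F = 6.65666e-08 N = 66.5666 nN

66.5666


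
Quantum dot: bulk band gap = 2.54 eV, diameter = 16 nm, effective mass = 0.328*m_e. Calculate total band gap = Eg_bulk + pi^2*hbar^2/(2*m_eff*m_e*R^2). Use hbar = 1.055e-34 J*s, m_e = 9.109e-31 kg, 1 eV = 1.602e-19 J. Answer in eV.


Radius R = 16/2 nm = 8e-09 m
Confinement energy dE = pi^2 * hbar^2 / (2 * m_eff * m_e * R^2)
dE = pi^2 * (1.055e-34)^2 / (2 * 0.328 * 9.109e-31 * (8e-09)^2) J, divided by 1.602e-19 J/eV
dE = 0.0179 eV
Total band gap = E_g(bulk) + dE = 2.54 + 0.0179 = 2.5579 eV

2.5579


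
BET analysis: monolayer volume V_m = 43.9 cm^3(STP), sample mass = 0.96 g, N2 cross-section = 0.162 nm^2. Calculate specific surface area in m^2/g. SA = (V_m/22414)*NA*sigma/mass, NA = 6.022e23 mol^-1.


Number of moles in monolayer = V_m / 22414 = 43.9 / 22414 = 0.0019586
Number of molecules = moles * NA = 0.0019586 * 6.022e23
SA = molecules * sigma / mass
SA = (43.9 / 22414) * 6.022e23 * 0.162e-18 / 0.96
SA = 199.0 m^2/g

199.0


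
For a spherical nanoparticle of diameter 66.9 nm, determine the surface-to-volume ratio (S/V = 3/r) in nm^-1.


Radius r = 66.9/2 = 33.45 nm
S/V = 3 / r = 3 / 33.45
S/V = 0.0897 nm^-1

0.0897


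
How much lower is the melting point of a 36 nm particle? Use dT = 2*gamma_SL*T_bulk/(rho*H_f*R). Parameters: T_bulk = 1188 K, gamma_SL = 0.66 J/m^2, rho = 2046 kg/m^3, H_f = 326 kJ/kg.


Radius R = 36/2 = 18 nm = 1.8e-08 m
Convert H_f = 326 kJ/kg = 326000 J/kg
dT = 2 * gamma_SL * T_bulk / (rho * H_f * R)
dT = 2 * 0.66 * 1188 / (2046 * 326000 * 1.8e-08)
dT = 130.6 K

130.6


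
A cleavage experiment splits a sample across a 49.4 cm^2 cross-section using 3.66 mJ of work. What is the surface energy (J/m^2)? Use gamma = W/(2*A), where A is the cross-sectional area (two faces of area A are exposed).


Convert: A = 49.4 cm^2 = 0.00494 m^2, W = 3.66 mJ = 0.00366 J
Cleaving exposes two faces of area A, so total new surface = 2*A and gamma = W / (2*A)
gamma = 0.00366 / (2 * 0.00494)
gamma = 0.37 J/m^2

0.37


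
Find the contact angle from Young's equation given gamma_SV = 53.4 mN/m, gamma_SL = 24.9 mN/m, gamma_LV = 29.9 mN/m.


cos(theta) = (gamma_SV - gamma_SL) / gamma_LV
cos(theta) = (53.4 - 24.9) / 29.9
cos(theta) = 0.953177
theta = arccos(0.953177) = 17.6 degrees

17.6


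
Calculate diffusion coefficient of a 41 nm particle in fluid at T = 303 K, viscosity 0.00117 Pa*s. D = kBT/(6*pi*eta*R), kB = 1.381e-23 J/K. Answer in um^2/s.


Radius R = 41/2 = 20.5 nm = 2.05e-08 m
D = kB*T / (6*pi*eta*R)
D = 1.381e-23 * 303 / (6 * pi * 0.00117 * 2.05e-08)
D = 9.25541e-12 m^2/s = 9.255 um^2/s

9.255


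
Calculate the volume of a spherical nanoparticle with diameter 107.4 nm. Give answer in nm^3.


Radius r = 107.4/2 = 53.7 nm
Volume V = (4/3) * pi * r^3
V = (4/3) * pi * (53.7)^3
V = 648651.56 nm^3

648651.56


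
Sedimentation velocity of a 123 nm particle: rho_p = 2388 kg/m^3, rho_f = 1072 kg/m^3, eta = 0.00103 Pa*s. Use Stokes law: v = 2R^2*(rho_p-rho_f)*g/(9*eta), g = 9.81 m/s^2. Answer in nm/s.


Radius R = 123/2 nm = 6.15e-08 m
Density difference = 2388 - 1072 = 1316 kg/m^3
v = 2 * R^2 * (rho_p - rho_f) * g / (9 * eta)
v = 2 * (6.15e-08)^2 * 1316 * 9.81 / (9 * 0.00103)
v = 1.05348e-08 m/s = 10.5348 nm/s

10.5348


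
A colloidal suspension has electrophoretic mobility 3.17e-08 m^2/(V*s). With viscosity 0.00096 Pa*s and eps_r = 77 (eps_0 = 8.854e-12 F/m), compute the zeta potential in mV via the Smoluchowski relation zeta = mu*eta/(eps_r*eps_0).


Smoluchowski equation: zeta = mu * eta / (eps_r * eps_0)
zeta = 3.17e-08 * 0.00096 / (77 * 8.854e-12)
zeta = 0.044638 V = 44.64 mV

44.64


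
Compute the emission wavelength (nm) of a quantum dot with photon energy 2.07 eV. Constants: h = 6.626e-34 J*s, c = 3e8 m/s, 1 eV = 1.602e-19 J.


Convert energy: E = 2.07 eV = 2.07 * 1.602e-19 = 3.31614e-19 J
lambda = h*c / E = 6.626e-34 * 3e8 / 3.31614e-19
lambda = 5.99432e-07 m = 599.4 nm

599.4


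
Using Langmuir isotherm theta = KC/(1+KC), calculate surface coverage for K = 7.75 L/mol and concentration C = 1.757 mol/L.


Langmuir isotherm: theta = K*C / (1 + K*C)
K*C = 7.75 * 1.757 = 13.61675
theta = 13.61675 / (1 + 13.61675) = 13.61675 / 14.61675
theta = 0.9316

0.9316


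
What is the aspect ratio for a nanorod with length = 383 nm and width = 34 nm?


Aspect ratio AR = length / diameter
AR = 383 / 34
AR = 11.26

11.26


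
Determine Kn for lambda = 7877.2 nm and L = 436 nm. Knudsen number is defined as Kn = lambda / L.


Knudsen number Kn = lambda / L
Kn = 7877.2 / 436
Kn = 18.067

18.067


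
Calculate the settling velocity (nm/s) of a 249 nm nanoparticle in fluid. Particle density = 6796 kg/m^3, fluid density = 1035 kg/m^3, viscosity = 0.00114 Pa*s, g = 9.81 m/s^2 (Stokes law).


Radius R = 249/2 nm = 1.245e-07 m
Density difference = 6796 - 1035 = 5761 kg/m^3
v = 2 * R^2 * (rho_p - rho_f) * g / (9 * eta)
v = 2 * (1.245e-07)^2 * 5761 * 9.81 / (9 * 0.00114)
v = 1.70761e-07 m/s = 170.7608 nm/s

170.7608


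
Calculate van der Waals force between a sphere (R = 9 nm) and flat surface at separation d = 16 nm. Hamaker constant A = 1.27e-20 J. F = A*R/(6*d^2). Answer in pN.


Convert to SI: R = 9 nm = 9e-09 m, d = 16 nm = 1.6e-08 m
F = A * R / (6 * d^2)
F = 1.27e-20 * 9e-09 / (6 * (1.6e-08)^2)
F = 7.44141e-14 N = 0.074 pN

0.074


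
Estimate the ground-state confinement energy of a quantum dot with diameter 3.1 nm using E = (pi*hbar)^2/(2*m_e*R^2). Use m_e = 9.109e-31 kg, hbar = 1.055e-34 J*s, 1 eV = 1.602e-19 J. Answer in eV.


Radius R = 3.1/2 = 1.55 nm = 1.55e-09 m
E = (pi * 1.055e-34)^2 / (2 * 9.109e-31 * (1.55e-09)^2)
E(J) = 2.50981e-20
E = E(J) / 1.602e-19 = 0.1567 eV

0.1567


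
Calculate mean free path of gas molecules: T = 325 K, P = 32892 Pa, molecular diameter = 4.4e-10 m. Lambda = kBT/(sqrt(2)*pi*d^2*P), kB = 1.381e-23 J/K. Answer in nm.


Mean free path: lambda = kB*T / (sqrt(2) * pi * d^2 * P)
lambda = 1.381e-23 * 325 / (sqrt(2) * pi * (4.4e-10)^2 * 32892)
lambda = 1.58641e-07 m
lambda = 158.64 nm

158.64


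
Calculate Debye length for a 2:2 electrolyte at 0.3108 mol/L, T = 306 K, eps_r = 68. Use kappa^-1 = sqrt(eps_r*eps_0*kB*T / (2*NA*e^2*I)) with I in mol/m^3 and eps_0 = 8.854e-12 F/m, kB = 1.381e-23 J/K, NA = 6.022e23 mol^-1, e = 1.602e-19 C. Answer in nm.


Ionic strength I = 0.3108 * 2^2 * 1000 = 1243.2 mol/m^3
kappa^-1 = sqrt(68 * 8.854e-12 * 1.381e-23 * 306 / (2 * 6.022e23 * (1.602e-19)^2 * 1243.2))
kappa^-1 = 0.257 nm

0.257


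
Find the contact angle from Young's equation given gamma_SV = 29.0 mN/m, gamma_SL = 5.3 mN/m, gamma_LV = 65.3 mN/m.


cos(theta) = (gamma_SV - gamma_SL) / gamma_LV
cos(theta) = (29.0 - 5.3) / 65.3
cos(theta) = 0.36294
theta = arccos(0.36294) = 68.72 degrees

68.72


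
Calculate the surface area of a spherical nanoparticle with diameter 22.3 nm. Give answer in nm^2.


Radius r = 22.3/2 = 11.15 nm
Surface area SA = 4 * pi * r^2
SA = 4 * pi * (11.15)^2
SA = 1562.28 nm^2

1562.28


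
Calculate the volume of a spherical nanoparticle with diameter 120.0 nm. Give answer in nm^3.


Radius r = 120.0/2 = 60 nm
Volume V = (4/3) * pi * r^3
V = (4/3) * pi * (60)^3
V = 904778.68 nm^3

904778.68


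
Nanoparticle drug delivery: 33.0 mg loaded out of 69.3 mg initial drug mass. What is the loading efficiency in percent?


Drug loading efficiency = (drug loaded / drug initial) * 100
DLE = 33.0 / 69.3 * 100
DLE = 0.4762 * 100
DLE = 47.62%

47.62


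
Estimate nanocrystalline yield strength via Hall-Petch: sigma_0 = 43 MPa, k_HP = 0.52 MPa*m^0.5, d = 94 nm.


d = 94 nm = 9.4e-08 m
sqrt(d) = 0.0003065942
Hall-Petch contribution = k / sqrt(d) = 0.52 / 0.0003065942 = 1696.1 MPa
sigma = sigma_0 + k/sqrt(d) = 43 + 1696.1 = 1739.1 MPa

1739.1


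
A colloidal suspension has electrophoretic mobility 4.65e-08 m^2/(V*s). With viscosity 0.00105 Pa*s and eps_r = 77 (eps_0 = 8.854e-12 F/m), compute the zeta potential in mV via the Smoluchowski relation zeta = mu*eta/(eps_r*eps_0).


Smoluchowski equation: zeta = mu * eta / (eps_r * eps_0)
zeta = 4.65e-08 * 0.00105 / (77 * 8.854e-12)
zeta = 0.071616 V = 71.62 mV

71.62


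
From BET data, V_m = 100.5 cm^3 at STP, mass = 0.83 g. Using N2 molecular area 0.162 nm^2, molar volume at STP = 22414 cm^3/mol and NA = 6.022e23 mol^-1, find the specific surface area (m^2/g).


Number of moles in monolayer = V_m / 22414 = 100.5 / 22414 = 0.0044838
Number of molecules = moles * NA = 0.0044838 * 6.022e23
SA = molecules * sigma / mass
SA = (100.5 / 22414) * 6.022e23 * 0.162e-18 / 0.83
SA = 527.0 m^2/g

527.0


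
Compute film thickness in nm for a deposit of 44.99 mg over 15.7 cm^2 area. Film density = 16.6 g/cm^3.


Convert: m = 44.99 mg = 4.4990e-05 kg, A = 15.7 cm^2 = 1.5700e-03 m^2, rho = 16.6 g/cm^3 = 16600 kg/m^3
t = m / (A * rho)
t = 4.4990e-05 / (1.5700e-03 * 16600)
t = 1.7263e-06 m = 1726.3 nm

1726.3


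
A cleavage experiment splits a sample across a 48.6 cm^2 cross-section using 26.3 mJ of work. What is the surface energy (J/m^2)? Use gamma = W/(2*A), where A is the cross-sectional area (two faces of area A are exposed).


Convert: A = 48.6 cm^2 = 0.00486 m^2, W = 26.3 mJ = 0.0263 J
Cleaving exposes two faces of area A, so total new surface = 2*A and gamma = W / (2*A)
gamma = 0.0263 / (2 * 0.00486)
gamma = 2.706 J/m^2

2.706


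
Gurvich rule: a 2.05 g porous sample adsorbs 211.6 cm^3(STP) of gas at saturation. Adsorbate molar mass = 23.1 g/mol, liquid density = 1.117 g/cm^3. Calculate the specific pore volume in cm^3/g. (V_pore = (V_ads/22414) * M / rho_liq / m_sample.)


Moles adsorbed n = V_ads / 22414 = 211.6 / 22414 = 9.440528e-03 mol
Liquid volume V_liq = n * M / rho_liq = 9.440528e-03 * 23.1 / 1.117 = 0.19523 cm^3
Specific pore volume V_pore = V_liq / m_sample = 0.19523 / 2.05
V_pore = 0.0952 cm^3/g

0.0952


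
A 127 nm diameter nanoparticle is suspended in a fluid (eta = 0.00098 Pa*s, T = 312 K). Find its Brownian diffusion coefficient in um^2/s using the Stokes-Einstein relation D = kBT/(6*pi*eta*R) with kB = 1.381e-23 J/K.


Radius R = 127/2 = 63.5 nm = 6.35e-08 m
D = kB*T / (6*pi*eta*R)
D = 1.381e-23 * 312 / (6 * pi * 0.00098 * 6.35e-08)
D = 3.67322e-12 m^2/s = 3.673 um^2/s

3.673


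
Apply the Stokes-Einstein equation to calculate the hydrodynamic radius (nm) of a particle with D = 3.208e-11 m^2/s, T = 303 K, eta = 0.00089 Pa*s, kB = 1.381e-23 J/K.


Stokes-Einstein: R = kB*T / (6*pi*eta*D)
R = 1.381e-23 * 303 / (6 * pi * 0.00089 * 3.208e-11)
R = 7.77519e-09 m = 7.78 nm

7.78


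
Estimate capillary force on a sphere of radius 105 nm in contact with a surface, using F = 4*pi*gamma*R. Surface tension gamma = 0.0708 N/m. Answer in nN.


Convert radius: R = 105 nm = 1.05e-07 m
F = 4 * pi * gamma * R
F = 4 * pi * 0.0708 * 1.05e-07
F = 9.34184e-08 N = 93.4184 nN

93.4184


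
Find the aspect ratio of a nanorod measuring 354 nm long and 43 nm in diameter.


Aspect ratio AR = length / diameter
AR = 354 / 43
AR = 8.23

8.23


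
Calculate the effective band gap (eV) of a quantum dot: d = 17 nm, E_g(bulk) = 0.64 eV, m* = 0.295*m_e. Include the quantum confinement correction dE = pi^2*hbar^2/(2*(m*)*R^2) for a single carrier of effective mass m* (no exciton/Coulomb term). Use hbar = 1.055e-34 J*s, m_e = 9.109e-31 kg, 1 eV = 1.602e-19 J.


Radius R = 17/2 nm = 8.5e-09 m
Confinement energy dE = pi^2 * hbar^2 / (2 * m_eff * m_e * R^2)
dE = pi^2 * (1.055e-34)^2 / (2 * 0.295 * 9.109e-31 * (8.5e-09)^2) J, divided by 1.602e-19 J/eV
dE = 0.0177 eV
Total band gap = E_g(bulk) + dE = 0.64 + 0.0177 = 0.6577 eV

0.6577


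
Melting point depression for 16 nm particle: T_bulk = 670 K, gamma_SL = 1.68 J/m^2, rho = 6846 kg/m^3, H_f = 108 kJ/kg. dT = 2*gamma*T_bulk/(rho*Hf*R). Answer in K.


Radius R = 16/2 = 8 nm = 8e-09 m
Convert H_f = 108 kJ/kg = 108000 J/kg
dT = 2 * gamma_SL * T_bulk / (rho * H_f * R)
dT = 2 * 1.68 * 670 / (6846 * 108000 * 8e-09)
dT = 380.6 K

380.6


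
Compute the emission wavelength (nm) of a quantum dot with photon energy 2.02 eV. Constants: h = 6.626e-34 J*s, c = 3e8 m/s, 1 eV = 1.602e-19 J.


Convert energy: E = 2.02 eV = 2.02 * 1.602e-19 = 3.23604e-19 J
lambda = h*c / E = 6.626e-34 * 3e8 / 3.23604e-19
lambda = 6.14269e-07 m = 614.3 nm

614.3


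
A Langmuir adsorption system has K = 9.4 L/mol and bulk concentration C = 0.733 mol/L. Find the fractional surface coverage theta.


Langmuir isotherm: theta = K*C / (1 + K*C)
K*C = 9.4 * 0.733 = 6.8902
theta = 6.8902 / (1 + 6.8902) = 6.8902 / 7.8902
theta = 0.8733

0.8733


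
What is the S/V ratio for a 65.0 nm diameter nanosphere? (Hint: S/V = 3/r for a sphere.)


Radius r = 65.0/2 = 32.5 nm
S/V = 3 / r = 3 / 32.5
S/V = 0.0923 nm^-1

0.0923


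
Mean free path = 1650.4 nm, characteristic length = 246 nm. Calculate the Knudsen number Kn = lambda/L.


Knudsen number Kn = lambda / L
Kn = 1650.4 / 246
Kn = 6.7089

6.7089


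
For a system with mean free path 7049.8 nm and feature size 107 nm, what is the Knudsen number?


Knudsen number Kn = lambda / L
Kn = 7049.8 / 107
Kn = 65.886

65.886
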